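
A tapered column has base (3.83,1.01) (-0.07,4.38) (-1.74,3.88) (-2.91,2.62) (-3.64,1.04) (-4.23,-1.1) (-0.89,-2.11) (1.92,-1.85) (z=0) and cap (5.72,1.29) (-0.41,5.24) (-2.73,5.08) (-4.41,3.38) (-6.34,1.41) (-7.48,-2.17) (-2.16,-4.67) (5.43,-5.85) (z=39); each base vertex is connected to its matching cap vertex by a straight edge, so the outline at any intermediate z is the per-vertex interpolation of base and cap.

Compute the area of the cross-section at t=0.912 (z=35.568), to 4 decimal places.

Area at t=0.912: 94.5536

Cross-section at t=0.912: each vertex is (1-t)·p0[i] + t·p1[i].
  v1: (1-0.912)·(3.83,1.01) + 0.912·(5.72,1.29) = (5.5537,1.2654)
  v2: (1-0.912)·(-0.07,4.38) + 0.912·(-0.41,5.24) = (-0.3801,5.1643)
  v3: (1-0.912)·(-1.74,3.88) + 0.912·(-2.73,5.08) = (-2.6429,4.9744)
  v4: (1-0.912)·(-2.91,2.62) + 0.912·(-4.41,3.38) = (-4.2780,3.3131)
  v5: (1-0.912)·(-3.64,1.04) + 0.912·(-6.34,1.41) = (-6.1024,1.3774)
  v6: (1-0.912)·(-4.23,-1.1) + 0.912·(-7.48,-2.17) = (-7.1940,-2.0758)
  v7: (1-0.912)·(-0.89,-2.11) + 0.912·(-2.16,-4.67) = (-2.0482,-4.4447)
  v8: (1-0.912)·(1.92,-1.85) + 0.912·(5.43,-5.85) = (5.1211,-5.4980)
Shoelace sum Σ(x_i·y_{i+1} − x_{i+1}·y_i):
  i=1: 5.5537·5.1643 − -0.3801·1.2654 = +29.1619 (running +29.1619)
  i=2: -0.3801·4.9744 − -2.6429·5.1643 = +11.7580 (running +40.9199)
  i=3: -2.6429·3.3131 − -4.2780·4.9744 = +12.5243 (running +53.4442)
  i=4: -4.2780·1.3774 − -6.1024·3.3131 = +14.3253 (running +67.7695)
  i=5: -6.1024·-2.0758 − -7.1940·1.3774 = +22.5769 (running +90.3464)
  i=6: -7.1940·-4.4447 − -2.0482·-2.0758 = +27.7235 (running +118.0699)
  i=7: -2.0482·-5.4980 − 5.1211·-4.4447 = +34.0232 (running +152.0931)
  i=8: 5.1211·1.2654 − 5.5537·-5.4980 = +37.0142 (running +189.1073)
Area = |Σ|/2 = |189.1073|/2 = 94.5536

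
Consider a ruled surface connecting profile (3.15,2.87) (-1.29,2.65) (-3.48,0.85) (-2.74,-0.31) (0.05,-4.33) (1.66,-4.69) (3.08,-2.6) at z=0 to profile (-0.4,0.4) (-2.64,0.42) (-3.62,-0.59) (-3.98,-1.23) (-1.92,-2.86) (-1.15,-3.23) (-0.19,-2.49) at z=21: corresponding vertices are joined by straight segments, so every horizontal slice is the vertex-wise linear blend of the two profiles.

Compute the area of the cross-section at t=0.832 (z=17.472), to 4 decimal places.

Cross-section at t=0.832: each vertex is (1-t)·p0[i] + t·p1[i].
  v1: (1-0.832)·(3.15,2.87) + 0.832·(-0.4,0.4) = (0.1964,0.8150)
  v2: (1-0.832)·(-1.29,2.65) + 0.832·(-2.64,0.42) = (-2.4132,0.7946)
  v3: (1-0.832)·(-3.48,0.85) + 0.832·(-3.62,-0.59) = (-3.5965,-0.3481)
  v4: (1-0.832)·(-2.74,-0.31) + 0.832·(-3.98,-1.23) = (-3.7717,-1.0754)
  v5: (1-0.832)·(0.05,-4.33) + 0.832·(-1.92,-2.86) = (-1.5890,-3.1070)
  v6: (1-0.832)·(1.66,-4.69) + 0.832·(-1.15,-3.23) = (-0.6779,-3.4753)
  v7: (1-0.832)·(3.08,-2.6) + 0.832·(-0.19,-2.49) = (0.3594,-2.5085)
Shoelace sum Σ(x_i·y_{i+1} − x_{i+1}·y_i):
  i=1: 0.1964·0.7946 − -2.4132·0.8150 = +2.1227 (running +2.1227)
  i=2: -2.4132·-0.3481 − -3.5965·0.7946 = +3.6979 (running +5.8206)
  i=3: -3.5965·-1.0754 − -3.7717·-0.3481 = +2.5550 (running +8.3756)
  i=4: -3.7717·-3.1070 − -1.5890·-1.0754 = +10.0095 (running +18.3851)
  i=5: -1.5890·-3.4753 − -0.6779·-3.1070 = +3.4161 (running +21.8012)
  i=6: -0.6779·-2.5085 − 0.3594·-3.4753 = +2.9494 (running +24.7506)
  i=7: 0.3594·0.8150 − 0.1964·-2.5085 = +0.7855 (running +25.5362)
Area = |Σ|/2 = |25.5362|/2 = 12.7681

Area at t=0.832: 12.7681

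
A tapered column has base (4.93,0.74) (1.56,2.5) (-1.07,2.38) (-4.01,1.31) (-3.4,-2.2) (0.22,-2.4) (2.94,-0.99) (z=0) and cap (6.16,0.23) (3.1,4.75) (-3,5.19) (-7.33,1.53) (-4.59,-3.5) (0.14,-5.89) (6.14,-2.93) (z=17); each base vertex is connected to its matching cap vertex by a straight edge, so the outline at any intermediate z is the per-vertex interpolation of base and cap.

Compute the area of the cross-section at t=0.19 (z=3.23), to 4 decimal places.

Area at t=0.19: 41.4315

Cross-section at t=0.19: each vertex is (1-t)·p0[i] + t·p1[i].
  v1: (1-0.19)·(4.93,0.74) + 0.19·(6.16,0.23) = (5.1637,0.6431)
  v2: (1-0.19)·(1.56,2.5) + 0.19·(3.1,4.75) = (1.8526,2.9275)
  v3: (1-0.19)·(-1.07,2.38) + 0.19·(-3,5.19) = (-1.4367,2.9139)
  v4: (1-0.19)·(-4.01,1.31) + 0.19·(-7.33,1.53) = (-4.6408,1.3518)
  v5: (1-0.19)·(-3.4,-2.2) + 0.19·(-4.59,-3.5) = (-3.6261,-2.4470)
  v6: (1-0.19)·(0.22,-2.4) + 0.19·(0.14,-5.89) = (0.2048,-3.0631)
  v7: (1-0.19)·(2.94,-0.99) + 0.19·(6.14,-2.93) = (3.5480,-1.3586)
Shoelace sum Σ(x_i·y_{i+1} − x_{i+1}·y_i):
  i=1: 5.1637·2.9275 − 1.8526·0.6431 = +13.9253 (running +13.9253)
  i=2: 1.8526·2.9139 − -1.4367·2.9275 = +9.6042 (running +23.5296)
  i=3: -1.4367·1.3518 − -4.6408·2.9139 = +11.5807 (running +35.1103)
  i=4: -4.6408·-2.4470 − -3.6261·1.3518 = +16.2578 (running +51.3681)
  i=5: -3.6261·-3.0631 − 0.2048·-2.4470 = +11.6083 (running +62.9763)
  i=6: 0.2048·-1.3586 − 3.5480·-3.0631 = +10.5896 (running +73.5659)
  i=7: 3.5480·0.6431 − 5.1637·-1.3586 = +9.2971 (running +82.8631)
Area = |Σ|/2 = |82.8631|/2 = 41.4315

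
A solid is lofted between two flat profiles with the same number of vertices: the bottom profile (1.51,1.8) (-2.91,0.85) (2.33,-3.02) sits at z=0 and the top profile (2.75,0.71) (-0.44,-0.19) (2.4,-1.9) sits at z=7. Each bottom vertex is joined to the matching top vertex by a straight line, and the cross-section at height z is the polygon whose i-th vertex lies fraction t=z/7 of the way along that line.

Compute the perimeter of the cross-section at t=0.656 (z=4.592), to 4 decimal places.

Cross-section at t=0.656: each vertex is (1-t)·p0[i] + t·p1[i].
  v1: (1-0.656)·(1.51,1.8) + 0.656·(2.75,0.71) = (2.3234,1.0850)
  v2: (1-0.656)·(-2.91,0.85) + 0.656·(-0.44,-0.19) = (-1.2897,0.1678)
  v3: (1-0.656)·(2.33,-3.02) + 0.656·(2.4,-1.9) = (2.3759,-2.2853)
Perimeter = Σ |v_{i+1} − v_i|:
  edge 1→2: √(-3.6131² + -0.9172²) = 3.7277 (running 3.7277)
  edge 2→3: √(3.6656² + -2.4530²) = 4.4107 (running 8.1384)
  edge 3→1: √(-0.0525² + 3.3702²) = 3.3706 (running 11.5090)
Perimeter = 11.5090

Perimeter at t=0.656: 11.5090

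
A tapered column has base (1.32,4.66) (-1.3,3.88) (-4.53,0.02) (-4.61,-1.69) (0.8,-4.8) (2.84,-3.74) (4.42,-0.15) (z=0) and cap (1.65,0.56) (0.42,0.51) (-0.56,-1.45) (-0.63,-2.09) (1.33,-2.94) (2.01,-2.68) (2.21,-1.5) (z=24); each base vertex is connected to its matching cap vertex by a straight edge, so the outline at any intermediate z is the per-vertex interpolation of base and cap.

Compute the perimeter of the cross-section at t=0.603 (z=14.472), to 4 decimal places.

Perimeter at t=0.603: 17.0735

Cross-section at t=0.603: each vertex is (1-t)·p0[i] + t·p1[i].
  v1: (1-0.603)·(1.32,4.66) + 0.603·(1.65,0.56) = (1.5190,2.1877)
  v2: (1-0.603)·(-1.3,3.88) + 0.603·(0.42,0.51) = (-0.2628,1.8479)
  v3: (1-0.603)·(-4.53,0.02) + 0.603·(-0.56,-1.45) = (-2.1361,-0.8664)
  v4: (1-0.603)·(-4.61,-1.69) + 0.603·(-0.63,-2.09) = (-2.2101,-1.9312)
  v5: (1-0.603)·(0.8,-4.8) + 0.603·(1.33,-2.94) = (1.1196,-3.6784)
  v6: (1-0.603)·(2.84,-3.74) + 0.603·(2.01,-2.68) = (2.3395,-3.1008)
  v7: (1-0.603)·(4.42,-0.15) + 0.603·(2.21,-1.5) = (3.0874,-0.9640)
Perimeter = Σ |v_{i+1} − v_i|:
  edge 1→2: √(-1.7818² + -0.3398²) = 1.8139 (running 1.8139)
  edge 2→3: √(-1.8733² + -2.7143²) = 3.2980 (running 5.1119)
  edge 3→4: √(-0.0740² + -1.0648²) = 1.0674 (running 6.1793)
  edge 4→5: √(3.3297² + -1.7472²) = 3.7602 (running 9.9395)
  edge 5→6: √(1.2199² + 0.5776²) = 1.3498 (running 11.2892)
  edge 6→7: √(0.7479² + 2.1368²) = 2.2639 (running 13.5531)
  edge 7→1: √(-1.5684² + 3.1518²) = 3.5204 (running 17.0735)
Perimeter = 17.0735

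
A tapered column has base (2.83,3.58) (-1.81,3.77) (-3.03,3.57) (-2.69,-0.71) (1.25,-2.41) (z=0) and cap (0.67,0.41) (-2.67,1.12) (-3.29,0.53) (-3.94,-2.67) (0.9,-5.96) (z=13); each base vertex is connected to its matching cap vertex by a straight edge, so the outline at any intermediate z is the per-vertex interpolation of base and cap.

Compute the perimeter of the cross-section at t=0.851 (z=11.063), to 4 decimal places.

Cross-section at t=0.851: each vertex is (1-t)·p0[i] + t·p1[i].
  v1: (1-0.851)·(2.83,3.58) + 0.851·(0.67,0.41) = (0.9918,0.8823)
  v2: (1-0.851)·(-1.81,3.77) + 0.851·(-2.67,1.12) = (-2.5419,1.5149)
  v3: (1-0.851)·(-3.03,3.57) + 0.851·(-3.29,0.53) = (-3.2513,0.9830)
  v4: (1-0.851)·(-2.69,-0.71) + 0.851·(-3.94,-2.67) = (-3.7537,-2.3780)
  v5: (1-0.851)·(1.25,-2.41) + 0.851·(0.9,-5.96) = (0.9522,-5.4310)
Perimeter = Σ |v_{i+1} − v_i|:
  edge 1→2: √(-3.5337² + 0.6325²) = 3.5899 (running 3.5899)
  edge 2→3: √(-0.7094² + -0.5319²) = 0.8867 (running 4.4765)
  edge 3→4: √(-0.5025² + -3.3609²) = 3.3983 (running 7.8748)
  edge 4→5: √(4.7059² + -3.0531²) = 5.6095 (running 13.4843)
  edge 5→1: √(0.0397² + 6.3134²) = 6.3135 (running 19.7978)
Perimeter = 19.7978

Perimeter at t=0.851: 19.7978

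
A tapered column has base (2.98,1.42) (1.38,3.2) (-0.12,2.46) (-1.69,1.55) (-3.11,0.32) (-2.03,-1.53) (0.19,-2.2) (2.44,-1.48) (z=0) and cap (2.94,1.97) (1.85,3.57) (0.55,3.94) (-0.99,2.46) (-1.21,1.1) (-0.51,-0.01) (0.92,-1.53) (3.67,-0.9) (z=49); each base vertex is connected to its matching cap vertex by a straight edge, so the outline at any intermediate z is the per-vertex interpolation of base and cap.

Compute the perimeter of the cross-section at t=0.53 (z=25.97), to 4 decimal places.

Cross-section at t=0.53: each vertex is (1-t)·p0[i] + t·p1[i].
  v1: (1-0.53)·(2.98,1.42) + 0.53·(2.94,1.97) = (2.9588,1.7115)
  v2: (1-0.53)·(1.38,3.2) + 0.53·(1.85,3.57) = (1.6291,3.3961)
  v3: (1-0.53)·(-0.12,2.46) + 0.53·(0.55,3.94) = (0.2351,3.2444)
  v4: (1-0.53)·(-1.69,1.55) + 0.53·(-0.99,2.46) = (-1.3190,2.0323)
  v5: (1-0.53)·(-3.11,0.32) + 0.53·(-1.21,1.1) = (-2.1030,0.7334)
  v6: (1-0.53)·(-2.03,-1.53) + 0.53·(-0.51,-0.01) = (-1.2244,-0.7244)
  v7: (1-0.53)·(0.19,-2.2) + 0.53·(0.92,-1.53) = (0.5769,-1.8449)
  v8: (1-0.53)·(2.44,-1.48) + 0.53·(3.67,-0.9) = (3.0919,-1.1726)
Perimeter = Σ |v_{i+1} − v_i|:
  edge 1→2: √(-1.3297² + 1.6846²) = 2.1462 (running 2.1462)
  edge 2→3: √(-1.3940² + -0.1517²) = 1.4022 (running 3.5484)
  edge 3→4: √(-1.5541² + -1.2121²) = 1.9709 (running 5.5193)
  edge 4→5: √(-0.7840² + -1.2989²) = 1.5172 (running 7.0364)
  edge 5→6: √(0.8786² + -1.4578²) = 1.7021 (running 8.7385)
  edge 6→7: √(1.8013² + -1.1205²) = 2.1214 (running 10.8599)
  edge 7→8: √(2.5150² + 0.6723²) = 2.6033 (running 13.4632)
  edge 8→1: √(-0.1331² + 2.8841²) = 2.8872 (running 16.3504)
Perimeter = 16.3504

Perimeter at t=0.53: 16.3504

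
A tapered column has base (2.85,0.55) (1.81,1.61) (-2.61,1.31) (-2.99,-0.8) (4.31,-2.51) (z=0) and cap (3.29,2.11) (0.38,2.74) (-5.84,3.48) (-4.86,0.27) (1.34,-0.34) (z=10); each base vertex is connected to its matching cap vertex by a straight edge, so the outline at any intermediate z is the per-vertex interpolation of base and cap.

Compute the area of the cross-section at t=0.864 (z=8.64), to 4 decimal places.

Area at t=0.864: 22.5636

Cross-section at t=0.864: each vertex is (1-t)·p0[i] + t·p1[i].
  v1: (1-0.864)·(2.85,0.55) + 0.864·(3.29,2.11) = (3.2302,1.8978)
  v2: (1-0.864)·(1.81,1.61) + 0.864·(0.38,2.74) = (0.5745,2.5863)
  v3: (1-0.864)·(-2.61,1.31) + 0.864·(-5.84,3.48) = (-5.4007,3.1849)
  v4: (1-0.864)·(-2.99,-0.8) + 0.864·(-4.86,0.27) = (-4.6057,0.1245)
  v5: (1-0.864)·(4.31,-2.51) + 0.864·(1.34,-0.34) = (1.7439,-0.6351)
Shoelace sum Σ(x_i·y_{i+1} − x_{i+1}·y_i):
  i=1: 3.2302·2.5863 − 0.5745·1.8978 = +7.2640 (running +7.2640)
  i=2: 0.5745·3.1849 − -5.4007·2.5863 = +15.7976 (running +23.0616)
  i=3: -5.4007·0.1245 − -4.6057·3.1849 = +13.9963 (running +37.0579)
  i=4: -4.6057·-0.6351 − 1.7439·0.1245 = +2.7081 (running +39.7659)
  i=5: 1.7439·1.8978 − 3.2302·-0.6351 = +5.3612 (running +45.1271)
Area = |Σ|/2 = |45.1271|/2 = 22.5636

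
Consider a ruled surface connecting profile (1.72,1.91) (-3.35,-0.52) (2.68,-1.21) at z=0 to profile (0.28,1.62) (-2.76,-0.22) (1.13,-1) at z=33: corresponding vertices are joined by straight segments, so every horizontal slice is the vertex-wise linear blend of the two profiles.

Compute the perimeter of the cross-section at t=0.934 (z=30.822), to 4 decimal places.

Perimeter at t=0.934: 10.5814

Cross-section at t=0.934: each vertex is (1-t)·p0[i] + t·p1[i].
  v1: (1-0.934)·(1.72,1.91) + 0.934·(0.28,1.62) = (0.3750,1.6391)
  v2: (1-0.934)·(-3.35,-0.52) + 0.934·(-2.76,-0.22) = (-2.7989,-0.2398)
  v3: (1-0.934)·(2.68,-1.21) + 0.934·(1.13,-1) = (1.2323,-1.0139)
Perimeter = Σ |v_{i+1} − v_i|:
  edge 1→2: √(-3.1740² + -1.8789²) = 3.6884 (running 3.6884)
  edge 2→3: √(4.0312² + -0.7741²) = 4.1049 (running 7.7933)
  edge 3→1: √(-0.8573² + 2.6530²) = 2.7881 (running 10.5814)
Perimeter = 10.5814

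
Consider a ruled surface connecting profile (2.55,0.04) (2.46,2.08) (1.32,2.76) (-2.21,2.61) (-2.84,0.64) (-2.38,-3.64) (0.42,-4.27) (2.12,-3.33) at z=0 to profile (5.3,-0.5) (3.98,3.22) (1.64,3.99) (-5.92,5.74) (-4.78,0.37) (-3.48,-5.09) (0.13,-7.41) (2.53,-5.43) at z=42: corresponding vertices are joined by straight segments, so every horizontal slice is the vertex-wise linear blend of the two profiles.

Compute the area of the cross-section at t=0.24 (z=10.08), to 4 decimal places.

Area at t=0.24: 43.9692

Cross-section at t=0.24: each vertex is (1-t)·p0[i] + t·p1[i].
  v1: (1-0.24)·(2.55,0.04) + 0.24·(5.3,-0.5) = (3.2100,-0.0896)
  v2: (1-0.24)·(2.46,2.08) + 0.24·(3.98,3.22) = (2.8248,2.3536)
  v3: (1-0.24)·(1.32,2.76) + 0.24·(1.64,3.99) = (1.3968,3.0552)
  v4: (1-0.24)·(-2.21,2.61) + 0.24·(-5.92,5.74) = (-3.1004,3.3612)
  v5: (1-0.24)·(-2.84,0.64) + 0.24·(-4.78,0.37) = (-3.3056,0.5752)
  v6: (1-0.24)·(-2.38,-3.64) + 0.24·(-3.48,-5.09) = (-2.6440,-3.9880)
  v7: (1-0.24)·(0.42,-4.27) + 0.24·(0.13,-7.41) = (0.3504,-5.0236)
  v8: (1-0.24)·(2.12,-3.33) + 0.24·(2.53,-5.43) = (2.2184,-3.8340)
Shoelace sum Σ(x_i·y_{i+1} − x_{i+1}·y_i):
  i=1: 3.2100·2.3536 − 2.8248·-0.0896 = +7.8082 (running +7.8082)
  i=2: 2.8248·3.0552 − 1.3968·2.3536 = +5.3428 (running +13.1510)
  i=3: 1.3968·3.3612 − -3.1004·3.0552 = +14.1673 (running +27.3182)
  i=4: -3.1004·0.5752 − -3.3056·3.3612 = +9.3274 (running +36.6457)
  i=5: -3.3056·-3.9880 − -2.6440·0.5752 = +14.7036 (running +51.3492)
  i=6: -2.6440·-5.0236 − 0.3504·-3.9880 = +14.6798 (running +66.0290)
  i=7: 0.3504·-3.8340 − 2.2184·-5.0236 = +9.8009 (running +75.8300)
  i=8: 2.2184·-0.0896 − 3.2100·-3.8340 = +12.1084 (running +87.9383)
Area = |Σ|/2 = |87.9383|/2 = 43.9692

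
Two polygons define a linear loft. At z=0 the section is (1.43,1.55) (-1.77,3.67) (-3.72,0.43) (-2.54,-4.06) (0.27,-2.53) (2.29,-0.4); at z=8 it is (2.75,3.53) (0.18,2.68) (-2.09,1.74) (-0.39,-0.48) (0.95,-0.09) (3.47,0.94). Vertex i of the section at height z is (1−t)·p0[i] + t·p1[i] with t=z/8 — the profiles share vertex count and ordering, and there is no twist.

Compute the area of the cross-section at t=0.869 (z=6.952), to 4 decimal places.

Cross-section at t=0.869: each vertex is (1-t)·p0[i] + t·p1[i].
  v1: (1-0.869)·(1.43,1.55) + 0.869·(2.75,3.53) = (2.5771,3.2706)
  v2: (1-0.869)·(-1.77,3.67) + 0.869·(0.18,2.68) = (-0.0755,2.8097)
  v3: (1-0.869)·(-3.72,0.43) + 0.869·(-2.09,1.74) = (-2.3035,1.5684)
  v4: (1-0.869)·(-2.54,-4.06) + 0.869·(-0.39,-0.48) = (-0.6717,-0.9490)
  v5: (1-0.869)·(0.27,-2.53) + 0.869·(0.95,-0.09) = (0.8609,-0.4096)
  v6: (1-0.869)·(2.29,-0.4) + 0.869·(3.47,0.94) = (3.3154,0.7645)
Shoelace sum Σ(x_i·y_{i+1} − x_{i+1}·y_i):
  i=1: 2.5771·2.8097 − -0.0755·3.2706 = +7.4876 (running +7.4876)
  i=2: -0.0755·1.5684 − -2.3035·2.8097 = +6.3539 (running +13.8414)
  i=3: -2.3035·-0.9490 − -0.6717·1.5684 = +3.2394 (running +17.0808)
  i=4: -0.6717·-0.4096 − 0.8609·-0.9490 = +1.0921 (running +18.1730)
  i=5: 0.8609·0.7645 − 3.3154·-0.4096 = +2.0163 (running +20.1892)
  i=6: 3.3154·3.2706 − 2.5771·0.7645 = +8.8734 (running +29.0626)
Area = |Σ|/2 = |29.0626|/2 = 14.5313

Area at t=0.869: 14.5313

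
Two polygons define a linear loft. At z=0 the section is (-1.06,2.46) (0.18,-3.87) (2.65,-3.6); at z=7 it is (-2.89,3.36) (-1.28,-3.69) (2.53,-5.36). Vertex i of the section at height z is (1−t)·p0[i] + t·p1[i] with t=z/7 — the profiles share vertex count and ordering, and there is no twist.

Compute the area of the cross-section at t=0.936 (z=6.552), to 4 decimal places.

Cross-section at t=0.936: each vertex is (1-t)·p0[i] + t·p1[i].
  v1: (1-0.936)·(-1.06,2.46) + 0.936·(-2.89,3.36) = (-2.7729,3.3024)
  v2: (1-0.936)·(0.18,-3.87) + 0.936·(-1.28,-3.69) = (-1.1866,-3.7015)
  v3: (1-0.936)·(2.65,-3.6) + 0.936·(2.53,-5.36) = (2.5377,-5.2474)
Shoelace sum Σ(x_i·y_{i+1} − x_{i+1}·y_i):
  i=1: -2.7729·-3.7015 − -1.1866·3.3024 = +14.1824 (running +14.1824)
  i=2: -1.1866·-5.2474 − 2.5377·-3.7015 = +15.6196 (running +29.8019)
  i=3: 2.5377·3.3024 − -2.7729·-5.2474 = -6.1699 (running +23.6321)
Area = |Σ|/2 = |23.6321|/2 = 11.8160

Area at t=0.936: 11.8160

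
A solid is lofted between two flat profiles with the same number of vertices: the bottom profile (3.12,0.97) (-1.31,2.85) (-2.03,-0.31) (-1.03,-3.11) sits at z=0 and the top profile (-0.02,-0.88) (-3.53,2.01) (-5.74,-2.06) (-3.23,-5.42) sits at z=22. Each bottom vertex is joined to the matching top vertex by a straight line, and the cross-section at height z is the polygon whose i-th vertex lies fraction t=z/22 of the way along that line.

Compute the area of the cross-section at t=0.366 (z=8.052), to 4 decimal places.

Area at t=0.366: 17.5888

Cross-section at t=0.366: each vertex is (1-t)·p0[i] + t·p1[i].
  v1: (1-0.366)·(3.12,0.97) + 0.366·(-0.02,-0.88) = (1.9708,0.2929)
  v2: (1-0.366)·(-1.31,2.85) + 0.366·(-3.53,2.01) = (-2.1225,2.5426)
  v3: (1-0.366)·(-2.03,-0.31) + 0.366·(-5.74,-2.06) = (-3.3879,-0.9505)
  v4: (1-0.366)·(-1.03,-3.11) + 0.366·(-3.23,-5.42) = (-1.8352,-3.9555)
Shoelace sum Σ(x_i·y_{i+1} − x_{i+1}·y_i):
  i=1: 1.9708·2.5426 − -2.1225·0.2929 = +5.6325 (running +5.6325)
  i=2: -2.1225·-0.9505 − -3.3879·2.5426 = +10.6313 (running +16.2638)
  i=3: -3.3879·-3.9555 − -1.8352·-0.9505 = +11.6562 (running +27.9199)
  i=4: -1.8352·0.2929 − 1.9708·-3.9555 = +7.2577 (running +35.1777)
Area = |Σ|/2 = |35.1777|/2 = 17.5888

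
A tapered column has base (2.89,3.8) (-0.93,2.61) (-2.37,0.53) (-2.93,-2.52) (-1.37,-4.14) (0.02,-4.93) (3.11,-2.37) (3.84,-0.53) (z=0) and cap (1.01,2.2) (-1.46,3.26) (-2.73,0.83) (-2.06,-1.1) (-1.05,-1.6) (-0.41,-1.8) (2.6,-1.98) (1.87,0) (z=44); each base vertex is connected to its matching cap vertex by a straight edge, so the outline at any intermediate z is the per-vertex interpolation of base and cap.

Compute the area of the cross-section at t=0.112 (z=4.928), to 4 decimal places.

Area at t=0.112: 36.5669

Cross-section at t=0.112: each vertex is (1-t)·p0[i] + t·p1[i].
  v1: (1-0.112)·(2.89,3.8) + 0.112·(1.01,2.2) = (2.6794,3.6208)
  v2: (1-0.112)·(-0.93,2.61) + 0.112·(-1.46,3.26) = (-0.9894,2.6828)
  v3: (1-0.112)·(-2.37,0.53) + 0.112·(-2.73,0.83) = (-2.4103,0.5636)
  v4: (1-0.112)·(-2.93,-2.52) + 0.112·(-2.06,-1.1) = (-2.8326,-2.3610)
  v5: (1-0.112)·(-1.37,-4.14) + 0.112·(-1.05,-1.6) = (-1.3342,-3.8555)
  v6: (1-0.112)·(0.02,-4.93) + 0.112·(-0.41,-1.8) = (-0.0282,-4.5794)
  v7: (1-0.112)·(3.11,-2.37) + 0.112·(2.6,-1.98) = (3.0529,-2.3263)
  v8: (1-0.112)·(3.84,-0.53) + 0.112·(1.87,0) = (3.6194,-0.4706)
Shoelace sum Σ(x_i·y_{i+1} − x_{i+1}·y_i):
  i=1: 2.6794·2.6828 − -0.9894·3.6208 = +10.7707 (running +10.7707)
  i=2: -0.9894·0.5636 − -2.4103·2.6828 = +5.9088 (running +16.6795)
  i=3: -2.4103·-2.3610 − -2.8326·0.5636 = +7.2871 (running +23.9666)
  i=4: -2.8326·-3.8555 − -1.3342·-2.3610 = +7.7711 (running +31.7377)
  i=5: -1.3342·-4.5794 − -0.0282·-3.8555 = +6.0011 (running +37.7388)
  i=6: -0.0282·-2.3263 − 3.0529·-4.5794 = +14.0460 (running +51.7848)
  i=7: 3.0529·-0.4706 − 3.6194·-2.3263 = +6.9830 (running +58.7678)
  i=8: 3.6194·3.6208 − 2.6794·-0.4706 = +14.3660 (running +73.1338)
Area = |Σ|/2 = |73.1338|/2 = 36.5669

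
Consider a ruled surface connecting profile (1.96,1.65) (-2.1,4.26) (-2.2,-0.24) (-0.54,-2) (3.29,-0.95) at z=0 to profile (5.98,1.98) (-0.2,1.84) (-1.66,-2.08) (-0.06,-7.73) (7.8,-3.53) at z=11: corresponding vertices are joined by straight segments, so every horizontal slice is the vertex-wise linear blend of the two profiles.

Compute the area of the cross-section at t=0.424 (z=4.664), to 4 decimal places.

Area at t=0.424: 35.3912

Cross-section at t=0.424: each vertex is (1-t)·p0[i] + t·p1[i].
  v1: (1-0.424)·(1.96,1.65) + 0.424·(5.98,1.98) = (3.6645,1.7899)
  v2: (1-0.424)·(-2.1,4.26) + 0.424·(-0.2,1.84) = (-1.2944,3.2339)
  v3: (1-0.424)·(-2.2,-0.24) + 0.424·(-1.66,-2.08) = (-1.9710,-1.0202)
  v4: (1-0.424)·(-0.54,-2) + 0.424·(-0.06,-7.73) = (-0.3365,-4.4295)
  v5: (1-0.424)·(3.29,-0.95) + 0.424·(7.8,-3.53) = (5.2022,-2.0439)
Shoelace sum Σ(x_i·y_{i+1} − x_{i+1}·y_i):
  i=1: 3.6645·3.2339 − -1.2944·1.7899 = +14.1675 (running +14.1675)
  i=2: -1.2944·-1.0202 − -1.9710·3.2339 = +7.6947 (running +21.8622)
  i=3: -1.9710·-4.4295 − -0.3365·-1.0202 = +8.3875 (running +30.2497)
  i=4: -0.3365·-2.0439 − 5.2022·-4.4295 = +23.7312 (running +53.9809)
  i=5: 5.2022·1.7899 − 3.6645·-2.0439 = +16.8015 (running +70.7823)
Area = |Σ|/2 = |70.7823|/2 = 35.3912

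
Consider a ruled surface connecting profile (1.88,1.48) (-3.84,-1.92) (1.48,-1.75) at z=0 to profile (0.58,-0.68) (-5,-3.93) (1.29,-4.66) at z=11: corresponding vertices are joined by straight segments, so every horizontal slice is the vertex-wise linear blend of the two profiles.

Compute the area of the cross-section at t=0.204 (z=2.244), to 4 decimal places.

Area at t=0.204: 9.3347

Cross-section at t=0.204: each vertex is (1-t)·p0[i] + t·p1[i].
  v1: (1-0.204)·(1.88,1.48) + 0.204·(0.58,-0.68) = (1.6148,1.0394)
  v2: (1-0.204)·(-3.84,-1.92) + 0.204·(-5,-3.93) = (-4.0766,-2.3300)
  v3: (1-0.204)·(1.48,-1.75) + 0.204·(1.29,-4.66) = (1.4412,-2.3436)
Shoelace sum Σ(x_i·y_{i+1} − x_{i+1}·y_i):
  i=1: 1.6148·-2.3300 − -4.0766·1.0394 = +0.4745 (running +0.4745)
  i=2: -4.0766·-2.3436 − 1.4412·-2.3300 = +12.9123 (running +13.3869)
  i=3: 1.4412·1.0394 − 1.6148·-2.3436 = +5.2825 (running +18.6693)
Area = |Σ|/2 = |18.6693|/2 = 9.3347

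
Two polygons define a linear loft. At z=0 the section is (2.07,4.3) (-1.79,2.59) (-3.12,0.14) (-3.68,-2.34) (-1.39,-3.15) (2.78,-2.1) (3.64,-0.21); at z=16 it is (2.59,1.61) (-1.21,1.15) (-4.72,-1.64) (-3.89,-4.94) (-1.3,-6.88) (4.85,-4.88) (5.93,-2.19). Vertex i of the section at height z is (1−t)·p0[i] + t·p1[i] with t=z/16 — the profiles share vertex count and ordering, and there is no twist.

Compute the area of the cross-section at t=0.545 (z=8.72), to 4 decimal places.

Cross-section at t=0.545: each vertex is (1-t)·p0[i] + t·p1[i].
  v1: (1-0.545)·(2.07,4.3) + 0.545·(2.59,1.61) = (2.3534,2.8339)
  v2: (1-0.545)·(-1.79,2.59) + 0.545·(-1.21,1.15) = (-1.4739,1.8052)
  v3: (1-0.545)·(-3.12,0.14) + 0.545·(-4.72,-1.64) = (-3.9920,-0.8301)
  v4: (1-0.545)·(-3.68,-2.34) + 0.545·(-3.89,-4.94) = (-3.7945,-3.7570)
  v5: (1-0.545)·(-1.39,-3.15) + 0.545·(-1.3,-6.88) = (-1.3409,-5.1829)
  v6: (1-0.545)·(2.78,-2.1) + 0.545·(4.85,-4.88) = (3.9082,-3.6151)
  v7: (1-0.545)·(3.64,-0.21) + 0.545·(5.93,-2.19) = (4.8880,-1.2891)
Shoelace sum Σ(x_i·y_{i+1} − x_{i+1}·y_i):
  i=1: 2.3534·1.8052 − -1.4739·2.8339 = +8.4253 (running +8.4253)
  i=2: -1.4739·-0.8301 − -3.9920·1.8052 = +8.4298 (running +16.8552)
  i=3: -3.9920·-3.7570 − -3.7945·-0.8301 = +11.8482 (running +28.7033)
  i=4: -3.7945·-5.1829 − -1.3409·-3.7570 = +14.6281 (running +43.3314)
  i=5: -1.3409·-3.6151 − 3.9082·-5.1829 = +25.1030 (running +68.4345)
  i=6: 3.9082·-1.2891 − 4.8880·-3.6151 = +12.6328 (running +81.0673)
  i=7: 4.8880·2.8339 − 2.3534·-1.2891 = +16.8863 (running +97.9535)
Area = |Σ|/2 = |97.9535|/2 = 48.9768

Area at t=0.545: 48.9768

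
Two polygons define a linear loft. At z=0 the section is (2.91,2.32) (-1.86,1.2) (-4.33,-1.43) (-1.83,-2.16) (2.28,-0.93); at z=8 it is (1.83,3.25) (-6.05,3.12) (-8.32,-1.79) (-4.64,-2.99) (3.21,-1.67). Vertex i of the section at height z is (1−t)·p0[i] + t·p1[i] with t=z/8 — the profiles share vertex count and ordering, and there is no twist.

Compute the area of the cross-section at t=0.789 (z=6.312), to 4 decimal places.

Cross-section at t=0.789: each vertex is (1-t)·p0[i] + t·p1[i].
  v1: (1-0.789)·(2.91,2.32) + 0.789·(1.83,3.25) = (2.0579,3.0538)
  v2: (1-0.789)·(-1.86,1.2) + 0.789·(-6.05,3.12) = (-5.1659,2.7149)
  v3: (1-0.789)·(-4.33,-1.43) + 0.789·(-8.32,-1.79) = (-7.4781,-1.7140)
  v4: (1-0.789)·(-1.83,-2.16) + 0.789·(-4.64,-2.99) = (-4.0471,-2.8149)
  v5: (1-0.789)·(2.28,-0.93) + 0.789·(3.21,-1.67) = (3.0138,-1.5139)
Shoelace sum Σ(x_i·y_{i+1} − x_{i+1}·y_i):
  i=1: 2.0579·2.7149 − -5.1659·3.0538 = +21.3624 (running +21.3624)
  i=2: -5.1659·-1.7140 − -7.4781·2.7149 = +29.1567 (running +50.5191)
  i=3: -7.4781·-2.8149 − -4.0471·-1.7140 = +14.1130 (running +64.6322)
  i=4: -4.0471·-1.5139 − 3.0138·-2.8149 = +14.6101 (running +79.2423)
  i=5: 3.0138·3.0538 − 2.0579·-1.5139 = +12.3187 (running +91.5610)
Area = |Σ|/2 = |91.5610|/2 = 45.7805

Area at t=0.789: 45.7805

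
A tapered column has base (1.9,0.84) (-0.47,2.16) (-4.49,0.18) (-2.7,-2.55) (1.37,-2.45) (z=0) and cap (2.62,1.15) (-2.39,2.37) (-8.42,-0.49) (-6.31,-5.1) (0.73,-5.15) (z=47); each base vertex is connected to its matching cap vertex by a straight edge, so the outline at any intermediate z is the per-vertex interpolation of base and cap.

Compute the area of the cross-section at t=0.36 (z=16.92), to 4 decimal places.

Area at t=0.36: 32.7745

Cross-section at t=0.36: each vertex is (1-t)·p0[i] + t·p1[i].
  v1: (1-0.36)·(1.9,0.84) + 0.36·(2.62,1.15) = (2.1592,0.9516)
  v2: (1-0.36)·(-0.47,2.16) + 0.36·(-2.39,2.37) = (-1.1612,2.2356)
  v3: (1-0.36)·(-4.49,0.18) + 0.36·(-8.42,-0.49) = (-5.9048,-0.0612)
  v4: (1-0.36)·(-2.7,-2.55) + 0.36·(-6.31,-5.1) = (-3.9996,-3.4680)
  v5: (1-0.36)·(1.37,-2.45) + 0.36·(0.73,-5.15) = (1.1396,-3.4220)
Shoelace sum Σ(x_i·y_{i+1} − x_{i+1}·y_i):
  i=1: 2.1592·2.2356 − -1.1612·0.9516 = +5.9321 (running +5.9321)
  i=2: -1.1612·-0.0612 − -5.9048·2.2356 = +13.2718 (running +19.2039)
  i=3: -5.9048·-3.4680 − -3.9996·-0.0612 = +20.2331 (running +39.4370)
  i=4: -3.9996·-3.4220 − 1.1396·-3.4680 = +17.6388 (running +57.0758)
  i=5: 1.1396·0.9516 − 2.1592·-3.4220 = +8.4732 (running +65.5490)
Area = |Σ|/2 = |65.5490|/2 = 32.7745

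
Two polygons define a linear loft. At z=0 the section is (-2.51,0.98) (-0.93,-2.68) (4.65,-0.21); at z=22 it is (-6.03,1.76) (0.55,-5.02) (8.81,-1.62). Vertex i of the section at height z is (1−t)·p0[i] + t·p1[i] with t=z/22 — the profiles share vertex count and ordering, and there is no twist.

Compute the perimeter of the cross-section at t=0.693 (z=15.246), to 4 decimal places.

Perimeter at t=0.693: 28.5394

Cross-section at t=0.693: each vertex is (1-t)·p0[i] + t·p1[i].
  v1: (1-0.693)·(-2.51,0.98) + 0.693·(-6.03,1.76) = (-4.9494,1.5205)
  v2: (1-0.693)·(-0.93,-2.68) + 0.693·(0.55,-5.02) = (0.0956,-4.3016)
  v3: (1-0.693)·(4.65,-0.21) + 0.693·(8.81,-1.62) = (7.5329,-1.1871)
Perimeter = Σ |v_{i+1} − v_i|:
  edge 1→2: √(5.0450² + -5.8222²) = 7.7039 (running 7.7039)
  edge 2→3: √(7.4372² + 3.1145²) = 8.0630 (running 15.7669)
  edge 3→1: √(-12.4822² + 2.7077²) = 12.7725 (running 28.5394)
Perimeter = 28.5394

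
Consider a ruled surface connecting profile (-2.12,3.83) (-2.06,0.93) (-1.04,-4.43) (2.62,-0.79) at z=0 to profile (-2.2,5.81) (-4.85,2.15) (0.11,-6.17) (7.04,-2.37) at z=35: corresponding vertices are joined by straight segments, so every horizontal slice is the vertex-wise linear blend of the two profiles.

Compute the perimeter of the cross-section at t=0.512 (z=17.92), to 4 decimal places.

Cross-section at t=0.512: each vertex is (1-t)·p0[i] + t·p1[i].
  v1: (1-0.512)·(-2.12,3.83) + 0.512·(-2.2,5.81) = (-2.1610,4.8438)
  v2: (1-0.512)·(-2.06,0.93) + 0.512·(-4.85,2.15) = (-3.4885,1.5546)
  v3: (1-0.512)·(-1.04,-4.43) + 0.512·(0.11,-6.17) = (-0.4512,-5.3209)
  v4: (1-0.512)·(2.62,-0.79) + 0.512·(7.04,-2.37) = (4.8830,-1.5990)
Perimeter = Σ |v_{i+1} − v_i|:
  edge 1→2: √(-1.3275² + -3.2891²) = 3.5469 (running 3.5469)
  edge 2→3: √(3.0373² + -6.8755²) = 7.5165 (running 11.0634)
  edge 3→4: √(5.3342² + 3.7219²) = 6.5044 (running 17.5678)
  edge 4→1: √(-7.0440² + 6.4427²) = 9.5460 (running 27.1138)
Perimeter = 27.1138

Perimeter at t=0.512: 27.1138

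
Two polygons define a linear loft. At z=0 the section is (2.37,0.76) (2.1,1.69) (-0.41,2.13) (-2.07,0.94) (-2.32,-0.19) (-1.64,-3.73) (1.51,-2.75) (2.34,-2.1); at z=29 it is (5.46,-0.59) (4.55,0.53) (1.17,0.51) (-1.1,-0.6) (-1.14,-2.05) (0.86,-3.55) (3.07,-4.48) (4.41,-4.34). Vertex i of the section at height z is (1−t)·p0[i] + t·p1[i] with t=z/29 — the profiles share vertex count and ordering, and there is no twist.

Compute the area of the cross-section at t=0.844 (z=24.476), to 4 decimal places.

Area at t=0.844: 23.9660

Cross-section at t=0.844: each vertex is (1-t)·p0[i] + t·p1[i].
  v1: (1-0.844)·(2.37,0.76) + 0.844·(5.46,-0.59) = (4.9780,-0.3794)
  v2: (1-0.844)·(2.1,1.69) + 0.844·(4.55,0.53) = (4.1678,0.7110)
  v3: (1-0.844)·(-0.41,2.13) + 0.844·(1.17,0.51) = (0.9235,0.7627)
  v4: (1-0.844)·(-2.07,0.94) + 0.844·(-1.1,-0.6) = (-1.2513,-0.3598)
  v5: (1-0.844)·(-2.32,-0.19) + 0.844·(-1.14,-2.05) = (-1.3241,-1.7598)
  v6: (1-0.844)·(-1.64,-3.73) + 0.844·(0.86,-3.55) = (0.4700,-3.5781)
  v7: (1-0.844)·(1.51,-2.75) + 0.844·(3.07,-4.48) = (2.8266,-4.2101)
  v8: (1-0.844)·(2.34,-2.1) + 0.844·(4.41,-4.34) = (4.0871,-3.9906)
Shoelace sum Σ(x_i·y_{i+1} − x_{i+1}·y_i):
  i=1: 4.9780·0.7110 − 4.1678·-0.3794 = +5.1204 (running +5.1204)
  i=2: 4.1678·0.7627 − 0.9235·0.7110 = +2.5223 (running +7.6427)
  i=3: 0.9235·-0.3598 − -1.2513·0.7627 = +0.6222 (running +8.2648)
  i=4: -1.2513·-1.7598 − -1.3241·-0.3598 = +1.7258 (running +9.9906)
  i=5: -1.3241·-3.5781 − 0.4700·-1.7598 = +5.5648 (running +15.5554)
  i=6: 0.4700·-4.2101 − 2.8266·-3.5781 = +8.1352 (running +23.6906)
  i=7: 2.8266·-3.9906 − 4.0871·-4.2101 = +5.9272 (running +29.6178)
  i=8: 4.0871·-0.3794 − 4.9780·-3.9906 = +18.3142 (running +47.9320)
Area = |Σ|/2 = |47.9320|/2 = 23.9660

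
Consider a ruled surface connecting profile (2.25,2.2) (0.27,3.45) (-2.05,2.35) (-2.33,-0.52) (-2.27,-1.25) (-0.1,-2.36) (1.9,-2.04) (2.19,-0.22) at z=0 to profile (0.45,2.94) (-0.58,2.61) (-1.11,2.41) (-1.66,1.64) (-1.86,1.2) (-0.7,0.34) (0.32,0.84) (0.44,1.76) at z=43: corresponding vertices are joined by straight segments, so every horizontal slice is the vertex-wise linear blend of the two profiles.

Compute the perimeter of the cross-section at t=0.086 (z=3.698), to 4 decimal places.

Perimeter at t=0.086: 16.3824

Cross-section at t=0.086: each vertex is (1-t)·p0[i] + t·p1[i].
  v1: (1-0.086)·(2.25,2.2) + 0.086·(0.45,2.94) = (2.0952,2.2636)
  v2: (1-0.086)·(0.27,3.45) + 0.086·(-0.58,2.61) = (0.1969,3.3778)
  v3: (1-0.086)·(-2.05,2.35) + 0.086·(-1.11,2.41) = (-1.9692,2.3552)
  v4: (1-0.086)·(-2.33,-0.52) + 0.086·(-1.66,1.64) = (-2.2724,-0.3342)
  v5: (1-0.086)·(-2.27,-1.25) + 0.086·(-1.86,1.2) = (-2.2347,-1.0393)
  v6: (1-0.086)·(-0.1,-2.36) + 0.086·(-0.7,0.34) = (-0.1516,-2.1278)
  v7: (1-0.086)·(1.9,-2.04) + 0.086·(0.32,0.84) = (1.7641,-1.7923)
  v8: (1-0.086)·(2.19,-0.22) + 0.086·(0.44,1.76) = (2.0395,-0.0497)
Perimeter = Σ |v_{i+1} − v_i|:
  edge 1→2: √(-1.8983² + 1.1141²) = 2.2011 (running 2.2011)
  edge 2→3: √(-2.1661² + -1.0226²) = 2.3953 (running 4.5964)
  edge 3→4: √(-0.3032² + -2.6894²) = 2.7064 (running 7.3028)
  edge 4→5: √(0.0376² + -0.7051²) = 0.7061 (running 8.0089)
  edge 5→6: √(2.0831² + -1.0885²) = 2.3504 (running 10.3593)
  edge 6→7: √(1.9157² + 0.3355²) = 1.9449 (running 12.3042)
  edge 7→8: √(0.2754² + 1.7426²) = 1.7642 (running 14.0684)
  edge 8→1: √(0.0557² + 2.3134²) = 2.3140 (running 16.3824)
Perimeter = 16.3824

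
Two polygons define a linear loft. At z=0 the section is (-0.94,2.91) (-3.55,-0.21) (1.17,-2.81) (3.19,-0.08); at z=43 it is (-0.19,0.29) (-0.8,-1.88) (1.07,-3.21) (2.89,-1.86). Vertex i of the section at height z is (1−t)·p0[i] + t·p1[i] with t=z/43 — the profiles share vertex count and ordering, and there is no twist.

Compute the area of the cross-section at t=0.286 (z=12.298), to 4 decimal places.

Cross-section at t=0.286: each vertex is (1-t)·p0[i] + t·p1[i].
  v1: (1-0.286)·(-0.94,2.91) + 0.286·(-0.19,0.29) = (-0.7255,2.1607)
  v2: (1-0.286)·(-3.55,-0.21) + 0.286·(-0.8,-1.88) = (-2.7635,-0.6876)
  v3: (1-0.286)·(1.17,-2.81) + 0.286·(1.07,-3.21) = (1.1414,-2.9244)
  v4: (1-0.286)·(3.19,-0.08) + 0.286·(2.89,-1.86) = (3.1042,-0.5891)
Shoelace sum Σ(x_i·y_{i+1} − x_{i+1}·y_i):
  i=1: -0.7255·-0.6876 − -2.7635·2.1607 = +6.4699 (running +6.4699)
  i=2: -2.7635·-2.9244 − 1.1414·-0.6876 = +8.8664 (running +15.3363)
  i=3: 1.1414·-0.5891 − 3.1042·-2.9244 = +8.4055 (running +23.7419)
  i=4: 3.1042·2.1607 − -0.7255·-0.5891 = +6.2798 (running +30.0217)
Area = |Σ|/2 = |30.0217|/2 = 15.0108

Area at t=0.286: 15.0108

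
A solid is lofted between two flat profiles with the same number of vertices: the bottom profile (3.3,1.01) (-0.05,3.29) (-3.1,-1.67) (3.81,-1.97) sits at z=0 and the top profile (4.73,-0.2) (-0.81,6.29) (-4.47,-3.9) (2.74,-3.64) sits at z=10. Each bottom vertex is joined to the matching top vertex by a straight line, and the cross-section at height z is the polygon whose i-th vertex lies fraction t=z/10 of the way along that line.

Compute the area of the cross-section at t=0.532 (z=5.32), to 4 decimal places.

Cross-section at t=0.532: each vertex is (1-t)·p0[i] + t·p1[i].
  v1: (1-0.532)·(3.3,1.01) + 0.532·(4.73,-0.2) = (4.0608,0.3663)
  v2: (1-0.532)·(-0.05,3.29) + 0.532·(-0.81,6.29) = (-0.4543,4.8860)
  v3: (1-0.532)·(-3.1,-1.67) + 0.532·(-4.47,-3.9) = (-3.8288,-2.8564)
  v4: (1-0.532)·(3.81,-1.97) + 0.532·(2.74,-3.64) = (3.2408,-2.8584)
Shoelace sum Σ(x_i·y_{i+1} − x_{i+1}·y_i):
  i=1: 4.0608·4.8860 − -0.4543·0.3663 = +20.0073 (running +20.0073)
  i=2: -0.4543·-2.8564 − -3.8288·4.8860 = +20.0054 (running +40.0127)
  i=3: -3.8288·-2.8584 − 3.2408·-2.8564 = +20.2013 (running +60.2140)
  i=4: 3.2408·0.3663 − 4.0608·-2.8584 = +12.7945 (running +73.0084)
Area = |Σ|/2 = |73.0084|/2 = 36.5042

Area at t=0.532: 36.5042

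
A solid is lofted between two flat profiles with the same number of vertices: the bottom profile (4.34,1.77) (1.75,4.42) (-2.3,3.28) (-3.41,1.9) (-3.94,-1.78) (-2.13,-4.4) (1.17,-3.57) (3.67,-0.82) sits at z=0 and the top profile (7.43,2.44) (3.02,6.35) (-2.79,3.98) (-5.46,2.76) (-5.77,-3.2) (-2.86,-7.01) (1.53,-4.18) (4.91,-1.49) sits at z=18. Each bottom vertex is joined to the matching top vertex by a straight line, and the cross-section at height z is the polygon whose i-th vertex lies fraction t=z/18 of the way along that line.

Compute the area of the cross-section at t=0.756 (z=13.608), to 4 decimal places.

Area at t=0.756: 90.5979

Cross-section at t=0.756: each vertex is (1-t)·p0[i] + t·p1[i].
  v1: (1-0.756)·(4.34,1.77) + 0.756·(7.43,2.44) = (6.6760,2.2765)
  v2: (1-0.756)·(1.75,4.42) + 0.756·(3.02,6.35) = (2.7101,5.8791)
  v3: (1-0.756)·(-2.3,3.28) + 0.756·(-2.79,3.98) = (-2.6704,3.8092)
  v4: (1-0.756)·(-3.41,1.9) + 0.756·(-5.46,2.76) = (-4.9598,2.5502)
  v5: (1-0.756)·(-3.94,-1.78) + 0.756·(-5.77,-3.2) = (-5.3235,-2.8535)
  v6: (1-0.756)·(-2.13,-4.4) + 0.756·(-2.86,-7.01) = (-2.6819,-6.3732)
  v7: (1-0.756)·(1.17,-3.57) + 0.756·(1.53,-4.18) = (1.4422,-4.0312)
  v8: (1-0.756)·(3.67,-0.82) + 0.756·(4.91,-1.49) = (4.6074,-1.3265)
Shoelace sum Σ(x_i·y_{i+1} − x_{i+1}·y_i):
  i=1: 6.6760·5.8791 − 2.7101·2.2765 = +33.0793 (running +33.0793)
  i=2: 2.7101·3.8092 − -2.6704·5.8791 = +26.0231 (running +59.1025)
  i=3: -2.6704·2.5502 − -4.9598·3.8092 = +12.0828 (running +71.1853)
  i=4: -4.9598·-2.8535 − -5.3235·2.5502 = +27.7286 (running +98.9139)
  i=5: -5.3235·-6.3732 − -2.6819·-2.8535 = +26.2746 (running +125.1885)
  i=6: -2.6819·-4.0312 − 1.4422·-6.3732 = +20.0022 (running +145.1907)
  i=7: 1.4422·-1.3265 − 4.6074·-4.0312 = +16.6603 (running +161.8510)
  i=8: 4.6074·2.2765 − 6.6760·-1.3265 = +19.3448 (running +181.1958)
Area = |Σ|/2 = |181.1958|/2 = 90.5979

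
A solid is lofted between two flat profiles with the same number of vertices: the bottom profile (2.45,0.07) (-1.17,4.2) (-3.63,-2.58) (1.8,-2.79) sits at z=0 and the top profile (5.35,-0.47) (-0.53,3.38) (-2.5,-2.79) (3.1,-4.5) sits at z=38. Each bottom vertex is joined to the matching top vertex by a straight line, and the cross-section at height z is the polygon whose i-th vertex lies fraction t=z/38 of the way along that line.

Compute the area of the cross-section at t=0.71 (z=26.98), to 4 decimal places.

Cross-section at t=0.71: each vertex is (1-t)·p0[i] + t·p1[i].
  v1: (1-0.71)·(2.45,0.07) + 0.71·(5.35,-0.47) = (4.5090,-0.3134)
  v2: (1-0.71)·(-1.17,4.2) + 0.71·(-0.53,3.38) = (-0.7156,3.6178)
  v3: (1-0.71)·(-3.63,-2.58) + 0.71·(-2.5,-2.79) = (-2.8277,-2.7291)
  v4: (1-0.71)·(1.8,-2.79) + 0.71·(3.1,-4.5) = (2.7230,-4.0041)
Shoelace sum Σ(x_i·y_{i+1} − x_{i+1}·y_i):
  i=1: 4.5090·3.6178 − -0.7156·-0.3134 = +16.0884 (running +16.0884)
  i=2: -0.7156·-2.7291 − -2.8277·3.6178 = +12.1830 (running +28.2714)
  i=3: -2.8277·-4.0041 − 2.7230·-2.7291 = +18.7537 (running +47.0251)
  i=4: 2.7230·-0.3134 − 4.5090·-4.0041 = +17.2011 (running +64.2262)
Area = |Σ|/2 = |64.2262|/2 = 32.1131

Area at t=0.71: 32.1131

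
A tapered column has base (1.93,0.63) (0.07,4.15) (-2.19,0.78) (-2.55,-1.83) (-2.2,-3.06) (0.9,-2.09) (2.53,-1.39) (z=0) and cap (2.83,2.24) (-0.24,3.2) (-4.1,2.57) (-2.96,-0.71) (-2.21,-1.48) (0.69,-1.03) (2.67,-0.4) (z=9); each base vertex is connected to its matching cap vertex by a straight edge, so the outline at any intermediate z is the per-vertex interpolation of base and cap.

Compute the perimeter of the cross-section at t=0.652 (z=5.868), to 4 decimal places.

Perimeter at t=0.652: 18.5487

Cross-section at t=0.652: each vertex is (1-t)·p0[i] + t·p1[i].
  v1: (1-0.652)·(1.93,0.63) + 0.652·(2.83,2.24) = (2.5168,1.6797)
  v2: (1-0.652)·(0.07,4.15) + 0.652·(-0.24,3.2) = (-0.1321,3.5306)
  v3: (1-0.652)·(-2.19,0.78) + 0.652·(-4.1,2.57) = (-3.4353,1.9471)
  v4: (1-0.652)·(-2.55,-1.83) + 0.652·(-2.96,-0.71) = (-2.8173,-1.0998)
  v5: (1-0.652)·(-2.2,-3.06) + 0.652·(-2.21,-1.48) = (-2.2065,-2.0298)
  v6: (1-0.652)·(0.9,-2.09) + 0.652·(0.69,-1.03) = (0.7631,-1.3989)
  v7: (1-0.652)·(2.53,-1.39) + 0.652·(2.67,-0.4) = (2.6213,-0.7445)
Perimeter = Σ |v_{i+1} − v_i|:
  edge 1→2: √(-2.6489² + 1.8509²) = 3.2315 (running 3.2315)
  edge 2→3: √(-3.3032² + -1.5835²) = 3.6631 (running 6.8946)
  edge 3→4: √(0.6180² + -3.0468²) = 3.1089 (running 10.0035)
  edge 4→5: √(0.6108² + -0.9301²) = 1.1127 (running 11.1162)
  edge 5→6: √(2.9696² + 0.6310²) = 3.0359 (running 14.1521)
  edge 6→7: √(1.8582² + 0.6544²) = 1.9700 (running 16.1222)
  edge 7→1: √(-0.1045² + 2.4242²) = 2.4265 (running 18.5487)
Perimeter = 18.5487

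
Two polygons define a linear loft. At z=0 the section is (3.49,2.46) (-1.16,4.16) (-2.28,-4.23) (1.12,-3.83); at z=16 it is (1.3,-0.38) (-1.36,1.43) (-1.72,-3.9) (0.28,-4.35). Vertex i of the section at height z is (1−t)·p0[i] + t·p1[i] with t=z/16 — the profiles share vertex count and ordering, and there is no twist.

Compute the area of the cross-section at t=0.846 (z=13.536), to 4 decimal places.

Area at t=0.846: 14.0219

Cross-section at t=0.846: each vertex is (1-t)·p0[i] + t·p1[i].
  v1: (1-0.846)·(3.49,2.46) + 0.846·(1.3,-0.38) = (1.6373,0.0574)
  v2: (1-0.846)·(-1.16,4.16) + 0.846·(-1.36,1.43) = (-1.3292,1.8504)
  v3: (1-0.846)·(-2.28,-4.23) + 0.846·(-1.72,-3.9) = (-1.8062,-3.9508)
  v4: (1-0.846)·(1.12,-3.83) + 0.846·(0.28,-4.35) = (0.4094,-4.2699)
Shoelace sum Σ(x_i·y_{i+1} − x_{i+1}·y_i):
  i=1: 1.6373·1.8504 − -1.3292·0.0574 = +3.1059 (running +3.1059)
  i=2: -1.3292·-3.9508 − -1.8062·1.8504 = +8.5937 (running +11.6996)
  i=3: -1.8062·-4.2699 − 0.4094·-3.9508 = +9.3298 (running +21.0294)
  i=4: 0.4094·0.0574 − 1.6373·-4.2699 = +7.0145 (running +28.0439)
Area = |Σ|/2 = |28.0439|/2 = 14.0219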